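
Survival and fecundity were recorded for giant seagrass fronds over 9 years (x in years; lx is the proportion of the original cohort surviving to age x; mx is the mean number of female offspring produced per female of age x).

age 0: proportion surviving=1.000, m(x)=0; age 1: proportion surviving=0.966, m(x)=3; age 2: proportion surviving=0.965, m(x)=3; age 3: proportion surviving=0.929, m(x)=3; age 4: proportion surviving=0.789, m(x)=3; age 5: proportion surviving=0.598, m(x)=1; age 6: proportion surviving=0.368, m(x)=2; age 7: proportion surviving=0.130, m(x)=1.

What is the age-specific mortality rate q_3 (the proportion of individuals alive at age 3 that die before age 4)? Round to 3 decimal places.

0.151

q_3 = (l_3 − l_4) / l_3 = (0.929 − 0.789) / 0.929
     = 0.14 / 0.929 = 0.1507… → 0.151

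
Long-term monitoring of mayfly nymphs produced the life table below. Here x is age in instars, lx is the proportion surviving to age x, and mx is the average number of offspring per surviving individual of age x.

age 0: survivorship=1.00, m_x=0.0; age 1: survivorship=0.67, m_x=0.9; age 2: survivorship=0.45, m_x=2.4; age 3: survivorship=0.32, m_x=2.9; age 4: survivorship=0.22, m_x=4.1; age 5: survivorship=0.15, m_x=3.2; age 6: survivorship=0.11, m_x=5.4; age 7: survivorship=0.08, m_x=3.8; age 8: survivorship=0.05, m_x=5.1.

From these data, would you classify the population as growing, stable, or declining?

growing

R0 = Σ lx·mx = 0 + 0.603 + 1.08 + 0.928 + 0.902 + 0.48 + 0.594 + 0.304 + 0.255 = 5.146
R0 > 1, so the population is growing.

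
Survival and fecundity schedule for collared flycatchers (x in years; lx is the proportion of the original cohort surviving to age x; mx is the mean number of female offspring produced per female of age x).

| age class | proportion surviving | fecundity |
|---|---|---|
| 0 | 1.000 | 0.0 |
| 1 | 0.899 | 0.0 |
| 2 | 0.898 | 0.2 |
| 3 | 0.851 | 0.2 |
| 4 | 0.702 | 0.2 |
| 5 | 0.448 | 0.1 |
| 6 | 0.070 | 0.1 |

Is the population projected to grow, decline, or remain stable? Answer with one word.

R0 = Σ lx·mx = 0 + 0 + 0.1796 + 0.1702 + 0.1404 + 0.0448 + 0.007 = 0.542
R0 < 1, so the population is declining.

declining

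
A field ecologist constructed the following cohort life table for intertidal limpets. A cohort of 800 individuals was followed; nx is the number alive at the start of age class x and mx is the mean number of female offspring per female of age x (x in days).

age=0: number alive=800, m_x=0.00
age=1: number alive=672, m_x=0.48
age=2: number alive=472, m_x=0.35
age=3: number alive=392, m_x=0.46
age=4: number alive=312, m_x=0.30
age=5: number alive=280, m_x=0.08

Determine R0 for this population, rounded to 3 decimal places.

lx = nx/n0 = nx/800: 1, 0.84, 0.59, 0.49, 0.39, 0.35
lx·mx by age: 0, 0.4032, 0.2065, 0.2254, 0.117, 0.028
R0 = Σ lx·mx = 0.9801 → 0.980

0.980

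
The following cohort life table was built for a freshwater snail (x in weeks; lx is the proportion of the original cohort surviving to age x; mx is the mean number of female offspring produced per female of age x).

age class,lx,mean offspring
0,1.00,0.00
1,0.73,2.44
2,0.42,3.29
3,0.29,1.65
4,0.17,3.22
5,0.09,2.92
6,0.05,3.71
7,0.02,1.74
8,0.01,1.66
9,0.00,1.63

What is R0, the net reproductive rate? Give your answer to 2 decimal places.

lx·mx by age: 0, 1.7812, 1.3818, 0.4785, 0.5474, 0.2628, 0.1855, 0.0348, 0.0166, 0
R0 = Σ lx·mx = 4.6886 → 4.69

4.69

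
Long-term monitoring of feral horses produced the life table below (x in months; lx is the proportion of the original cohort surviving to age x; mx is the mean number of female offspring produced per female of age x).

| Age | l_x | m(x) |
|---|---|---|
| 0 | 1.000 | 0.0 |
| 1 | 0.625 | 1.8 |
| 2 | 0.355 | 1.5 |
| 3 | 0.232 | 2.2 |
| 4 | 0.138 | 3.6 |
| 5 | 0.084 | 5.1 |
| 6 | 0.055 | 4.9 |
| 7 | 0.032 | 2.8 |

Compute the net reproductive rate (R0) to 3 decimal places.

lx·mx by age: 0, 1.125, 0.5325, 0.5104, 0.4968, 0.4284, 0.2695, 0.0896
R0 = Σ lx·mx = 3.4522 → 3.452

3.452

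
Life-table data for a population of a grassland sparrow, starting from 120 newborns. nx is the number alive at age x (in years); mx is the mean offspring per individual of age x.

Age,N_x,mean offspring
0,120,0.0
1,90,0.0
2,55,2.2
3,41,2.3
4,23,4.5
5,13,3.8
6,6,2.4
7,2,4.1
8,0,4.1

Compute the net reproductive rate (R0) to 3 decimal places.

3.257

lx = nx/n0 = nx/120: 1, 0.75, 0.45833…, 0.34167…, 0.19167…, 0.10833…, 0.05, 0.01667…, 0
lx·mx by age: 0, 0, 1.008333…, 0.785833…, 0.8625…, 0.411667…, 0.12, 0.068333…, 0
R0 = Σ lx·mx = 3.256667… → 3.257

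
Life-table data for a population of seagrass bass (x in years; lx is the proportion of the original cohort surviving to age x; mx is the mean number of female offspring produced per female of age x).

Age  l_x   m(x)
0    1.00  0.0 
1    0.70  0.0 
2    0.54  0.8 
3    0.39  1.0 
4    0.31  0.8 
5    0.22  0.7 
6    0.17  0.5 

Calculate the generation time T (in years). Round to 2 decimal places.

lx·mx: 0, 0, 0.432, 0.39, 0.248, 0.154, 0.085 → R0 = 1.309
x·lx·mx: 0, 0, 0.864, 1.17, 0.992, 0.77, 0.51 → Σ = 4.306
T = 4.306 / 1.309 = 3.289534… → 3.29

3.29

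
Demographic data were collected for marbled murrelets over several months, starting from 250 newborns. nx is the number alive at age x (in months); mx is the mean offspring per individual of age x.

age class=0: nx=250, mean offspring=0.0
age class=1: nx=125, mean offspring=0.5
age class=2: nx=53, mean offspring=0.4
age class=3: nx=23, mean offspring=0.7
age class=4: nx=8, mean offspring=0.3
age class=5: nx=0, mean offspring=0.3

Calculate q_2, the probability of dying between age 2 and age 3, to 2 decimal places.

0.57

lx = nx/n0 = nx/250: 1, 0.5, 0.212, 0.092, 0.032, 0
q_2 = (l_2 − l_3) / l_2 = (0.212 − 0.092) / 0.212
     = 0.12 / 0.212 = 0.566038… → 0.57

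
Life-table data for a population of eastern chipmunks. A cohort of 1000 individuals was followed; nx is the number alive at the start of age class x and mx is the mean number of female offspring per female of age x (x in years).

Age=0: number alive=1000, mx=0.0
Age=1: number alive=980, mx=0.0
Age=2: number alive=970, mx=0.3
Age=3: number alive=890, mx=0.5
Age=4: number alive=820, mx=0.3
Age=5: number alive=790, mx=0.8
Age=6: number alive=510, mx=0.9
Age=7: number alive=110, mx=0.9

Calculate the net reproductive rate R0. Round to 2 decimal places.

2.17

lx = nx/n0 = nx/1000: 1, 0.98, 0.97, 0.89, 0.82, 0.79, 0.51, 0.11
lx·mx by age: 0, 0, 0.291, 0.445, 0.246, 0.632, 0.459, 0.099
R0 = Σ lx·mx = 2.172 → 2.17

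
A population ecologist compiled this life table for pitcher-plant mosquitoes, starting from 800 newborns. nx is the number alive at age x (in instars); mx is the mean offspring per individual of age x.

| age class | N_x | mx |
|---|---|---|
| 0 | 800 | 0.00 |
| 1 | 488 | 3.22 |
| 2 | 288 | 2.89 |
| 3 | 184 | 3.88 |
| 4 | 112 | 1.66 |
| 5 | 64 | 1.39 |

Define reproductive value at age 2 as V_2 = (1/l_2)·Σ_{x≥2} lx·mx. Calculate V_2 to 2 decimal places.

lx = nx/n0 = nx/800: 1, 0.61, 0.36, 0.23, 0.14, 0.08
lx·mx for x ≥ 2: 1.0404, 0.8924, 0.2324, 0.1112 → sum = 2.2764
V_2 = 2.2764 / l_2 = 2.2764 / 0.36 = 6.323333… → 6.32

6.32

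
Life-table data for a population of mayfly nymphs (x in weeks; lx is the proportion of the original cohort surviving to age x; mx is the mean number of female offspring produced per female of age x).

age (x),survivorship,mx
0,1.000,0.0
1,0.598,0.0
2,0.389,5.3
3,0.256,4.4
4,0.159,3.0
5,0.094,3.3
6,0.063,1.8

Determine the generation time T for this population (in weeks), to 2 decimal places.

lx·mx: 0, 0, 2.0617, 1.1264, 0.477, 0.3102, 0.1134 → R0 = 4.0887
x·lx·mx: 0, 0, 4.1234, 3.3792, 1.908, 1.551, 0.6804 → Σ = 11.642
T = 11.642 / 4.0887 = 2.84736… → 2.85

2.85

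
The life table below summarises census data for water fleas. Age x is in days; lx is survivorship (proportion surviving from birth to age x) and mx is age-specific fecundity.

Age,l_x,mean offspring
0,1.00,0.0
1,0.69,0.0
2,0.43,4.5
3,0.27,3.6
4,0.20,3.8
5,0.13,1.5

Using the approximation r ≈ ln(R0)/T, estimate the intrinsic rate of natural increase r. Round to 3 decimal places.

R0 = Σ lx·mx = 0 + 0 + 1.935 + 0.972 + 0.76 + 0.195 = 3.862
Σ x·lx·mx = 10.801; T = 10.801/3.862 = 2.79674…
r ≈ ln(R0)/T = ln(3.862)/2.79674… = 0.48313… → 0.483

0.483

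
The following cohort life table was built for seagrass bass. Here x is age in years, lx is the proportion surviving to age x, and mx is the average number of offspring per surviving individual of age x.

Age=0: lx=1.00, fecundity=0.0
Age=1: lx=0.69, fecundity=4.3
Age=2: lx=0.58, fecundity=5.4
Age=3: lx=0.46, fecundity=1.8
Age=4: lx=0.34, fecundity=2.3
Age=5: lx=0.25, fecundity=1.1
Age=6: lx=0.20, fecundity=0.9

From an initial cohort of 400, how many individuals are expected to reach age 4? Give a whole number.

Expected survivors = N0 · l_4 = 400 × 0.34 = 136 → 136

136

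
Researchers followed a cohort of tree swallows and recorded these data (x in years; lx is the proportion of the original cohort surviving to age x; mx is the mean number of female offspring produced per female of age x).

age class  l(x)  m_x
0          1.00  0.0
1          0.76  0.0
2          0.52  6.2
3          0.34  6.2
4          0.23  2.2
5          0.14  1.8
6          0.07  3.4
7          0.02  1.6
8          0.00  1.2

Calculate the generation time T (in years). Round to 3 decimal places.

2.784

lx·mx: 0, 0, 3.224, 2.108, 0.506, 0.252, 0.238, 0.032, 0 → R0 = 6.36
x·lx·mx: 0, 0, 6.448, 6.324, 2.024, 1.26, 1.428, 0.224, 0 → Σ = 17.708
T = 17.708 / 6.36 = 2.784277… → 2.784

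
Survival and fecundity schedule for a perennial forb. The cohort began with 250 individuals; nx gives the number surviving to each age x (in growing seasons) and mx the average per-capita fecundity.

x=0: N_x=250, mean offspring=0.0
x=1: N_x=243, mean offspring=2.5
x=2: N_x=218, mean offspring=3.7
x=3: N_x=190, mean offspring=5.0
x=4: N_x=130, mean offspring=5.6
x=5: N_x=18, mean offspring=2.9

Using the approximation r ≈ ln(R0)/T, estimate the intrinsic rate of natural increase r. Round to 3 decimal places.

lx = nx/n0 = nx/250: 1, 0.972, 0.872, 0.76, 0.52, 0.072
R0 = Σ lx·mx = 0 + 2.43 + 3.2264 + 3.8 + 2.912 + 0.2088 = 12.5772
Σ x·lx·mx = 32.9748; T = 32.9748/12.5772 = 2.62179…
r ≈ ln(R0)/T = ln(12.5772)/2.62179… = 0.96571… → 0.966

0.966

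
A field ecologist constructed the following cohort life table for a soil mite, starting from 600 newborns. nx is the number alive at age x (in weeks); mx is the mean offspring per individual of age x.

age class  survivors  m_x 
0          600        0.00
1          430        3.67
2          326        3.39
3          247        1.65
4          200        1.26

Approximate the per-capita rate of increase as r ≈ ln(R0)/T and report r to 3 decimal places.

0.954

lx = nx/n0 = nx/600: 1, 0.71667…, 0.54333…, 0.41167…, 0.33333…
R0 = Σ lx·mx = 0 + 2.63017… + 1.8419… + 0.67925… + 0.42… = 5.571317…
Σ x·lx·mx = 10.031717…; T = 10.031717…/5.571317… = 1.8006…
r ≈ ln(R0)/T = ln(5.571317…)/1.8006… = 0.95392… → 0.954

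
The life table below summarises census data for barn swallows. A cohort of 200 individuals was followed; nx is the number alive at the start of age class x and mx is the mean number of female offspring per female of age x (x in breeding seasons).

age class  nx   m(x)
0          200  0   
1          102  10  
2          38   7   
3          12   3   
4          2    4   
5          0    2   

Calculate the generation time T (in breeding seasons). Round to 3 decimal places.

1.272

lx = nx/n0 = nx/200: 1, 0.51, 0.19, 0.06, 0.01, 0
lx·mx: 0, 5.1, 1.33, 0.18, 0.04, 0 → R0 = 6.65
x·lx·mx: 0, 5.1, 2.66, 0.54, 0.16, 0 → Σ = 8.46
T = 8.46 / 6.65 = 1.27218… → 1.272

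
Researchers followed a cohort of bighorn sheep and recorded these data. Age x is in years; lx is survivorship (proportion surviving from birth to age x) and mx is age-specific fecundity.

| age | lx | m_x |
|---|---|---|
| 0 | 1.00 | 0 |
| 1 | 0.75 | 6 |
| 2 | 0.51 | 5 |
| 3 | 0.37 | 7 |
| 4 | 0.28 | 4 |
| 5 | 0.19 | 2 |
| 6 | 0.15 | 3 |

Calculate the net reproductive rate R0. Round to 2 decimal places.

11.59

lx·mx by age: 0, 4.5, 2.55, 2.59, 1.12, 0.38, 0.45
R0 = Σ lx·mx = 11.59 → 11.59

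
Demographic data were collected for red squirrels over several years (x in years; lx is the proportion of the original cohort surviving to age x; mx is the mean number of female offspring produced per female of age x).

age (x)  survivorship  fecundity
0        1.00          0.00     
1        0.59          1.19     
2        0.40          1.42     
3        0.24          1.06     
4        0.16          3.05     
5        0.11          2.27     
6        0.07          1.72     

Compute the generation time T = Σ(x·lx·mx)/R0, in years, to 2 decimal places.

lx·mx: 0, 0.7021, 0.568, 0.2544, 0.488, 0.2497, 0.1204 → R0 = 2.3826
x·lx·mx: 0, 0.7021, 1.136, 0.7632, 1.952, 1.2485, 0.7224 → Σ = 6.5242
T = 6.5242 / 2.3826 = 2.738269… → 2.74

2.74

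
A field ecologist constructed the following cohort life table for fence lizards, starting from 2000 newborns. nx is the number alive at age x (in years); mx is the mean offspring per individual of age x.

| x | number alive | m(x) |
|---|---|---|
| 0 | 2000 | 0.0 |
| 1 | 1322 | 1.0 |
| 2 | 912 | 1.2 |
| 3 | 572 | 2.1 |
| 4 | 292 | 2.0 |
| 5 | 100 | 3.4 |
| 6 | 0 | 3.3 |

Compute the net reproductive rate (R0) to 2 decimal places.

lx = nx/n0 = nx/2000: 1, 0.661, 0.456, 0.286, 0.146, 0.05, 0
lx·mx by age: 0, 0.661, 0.5472, 0.6006, 0.292, 0.17, 0
R0 = Σ lx·mx = 2.2708 → 2.27

2.27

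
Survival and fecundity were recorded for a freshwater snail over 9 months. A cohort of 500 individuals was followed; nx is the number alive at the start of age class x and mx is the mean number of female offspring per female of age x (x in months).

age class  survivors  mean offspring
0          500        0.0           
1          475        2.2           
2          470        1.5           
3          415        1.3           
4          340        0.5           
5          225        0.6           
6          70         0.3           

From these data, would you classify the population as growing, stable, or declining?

growing

lx = nx/n0 = nx/500: 1, 0.95, 0.94, 0.83, 0.68, 0.45, 0.14
R0 = Σ lx·mx = 0 + 2.09 + 1.41 + 1.079 + 0.34 + 0.27 + 0.042 = 5.231
R0 > 1, so the population is growing.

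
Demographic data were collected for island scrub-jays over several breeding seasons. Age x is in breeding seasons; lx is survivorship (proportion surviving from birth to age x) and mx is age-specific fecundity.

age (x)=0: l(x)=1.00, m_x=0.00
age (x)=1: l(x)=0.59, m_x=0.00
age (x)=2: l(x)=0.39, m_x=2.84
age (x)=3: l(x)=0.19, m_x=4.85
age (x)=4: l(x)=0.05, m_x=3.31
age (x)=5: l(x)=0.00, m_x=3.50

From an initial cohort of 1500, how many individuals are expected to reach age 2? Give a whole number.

Expected survivors = N0 · l_2 = 1500 × 0.39 = 585 → 585

585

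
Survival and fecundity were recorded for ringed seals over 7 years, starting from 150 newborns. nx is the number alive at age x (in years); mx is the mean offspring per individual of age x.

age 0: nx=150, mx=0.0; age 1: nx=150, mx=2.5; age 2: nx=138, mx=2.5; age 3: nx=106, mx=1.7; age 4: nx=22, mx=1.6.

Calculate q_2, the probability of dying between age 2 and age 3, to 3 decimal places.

0.232

lx = nx/n0 = nx/150: 1, 1, 0.92, 0.70667…, 0.14667…
q_2 = (l_2 − l_3) / l_2 = (0.92 − 0.706667…) / 0.92
     = 0.213333… / 0.92 = 0.231884… → 0.232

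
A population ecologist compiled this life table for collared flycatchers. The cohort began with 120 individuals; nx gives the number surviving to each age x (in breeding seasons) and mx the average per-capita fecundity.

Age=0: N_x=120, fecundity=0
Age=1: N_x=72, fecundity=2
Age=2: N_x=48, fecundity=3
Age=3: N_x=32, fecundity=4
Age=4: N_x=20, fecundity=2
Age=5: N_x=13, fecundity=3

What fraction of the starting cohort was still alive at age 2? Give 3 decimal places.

l_2 = n_2/n_0 = 48/120 = 0.4 → 0.400

0.400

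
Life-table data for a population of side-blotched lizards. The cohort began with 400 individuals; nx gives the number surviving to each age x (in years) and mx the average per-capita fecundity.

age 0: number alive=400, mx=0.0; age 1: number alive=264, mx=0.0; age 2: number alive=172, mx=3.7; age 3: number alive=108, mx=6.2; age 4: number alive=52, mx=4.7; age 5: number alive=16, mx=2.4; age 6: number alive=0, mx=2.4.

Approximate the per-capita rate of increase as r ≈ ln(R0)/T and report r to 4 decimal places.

lx = nx/n0 = nx/400: 1, 0.66, 0.43, 0.27, 0.13, 0.04, 0
R0 = Σ lx·mx = 0 + 0 + 1.591 + 1.674 + 0.611 + 0.096 + 0 = 3.972
Σ x·lx·mx = 11.128; T = 11.128/3.972 = 2.80161…
r ≈ ln(R0)/T = ln(3.972)/2.80161… = 0.492313… → 0.4923

0.4923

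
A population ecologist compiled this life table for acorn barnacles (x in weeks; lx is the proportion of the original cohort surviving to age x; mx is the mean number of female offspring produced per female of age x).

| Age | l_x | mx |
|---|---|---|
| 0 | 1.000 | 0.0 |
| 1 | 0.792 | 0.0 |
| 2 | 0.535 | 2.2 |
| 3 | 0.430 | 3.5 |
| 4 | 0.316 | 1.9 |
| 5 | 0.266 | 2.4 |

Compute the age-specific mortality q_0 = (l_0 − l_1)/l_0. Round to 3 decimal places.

0.208

q_0 = (l_0 − l_1) / l_0 = (1 − 0.792) / 1
     = 0.208 / 1 = 0.208 → 0.208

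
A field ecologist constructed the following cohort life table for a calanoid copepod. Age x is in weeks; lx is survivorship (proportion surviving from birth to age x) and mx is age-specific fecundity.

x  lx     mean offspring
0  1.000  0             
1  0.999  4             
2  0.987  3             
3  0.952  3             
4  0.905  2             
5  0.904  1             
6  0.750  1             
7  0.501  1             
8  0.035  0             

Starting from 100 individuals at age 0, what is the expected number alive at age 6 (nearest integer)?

75

Expected survivors = N0 · l_6 = 100 × 0.750 = 75 → 75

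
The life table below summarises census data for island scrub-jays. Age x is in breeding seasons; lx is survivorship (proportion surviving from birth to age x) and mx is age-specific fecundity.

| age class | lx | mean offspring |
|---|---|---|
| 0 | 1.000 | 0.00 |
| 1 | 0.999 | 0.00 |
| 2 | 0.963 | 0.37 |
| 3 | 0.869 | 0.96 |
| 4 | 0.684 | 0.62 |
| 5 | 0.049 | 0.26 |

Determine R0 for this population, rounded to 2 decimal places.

lx·mx by age: 0, 0, 0.35631, 0.83424, 0.42408, 0.01274
R0 = Σ lx·mx = 1.62737 → 1.63

1.63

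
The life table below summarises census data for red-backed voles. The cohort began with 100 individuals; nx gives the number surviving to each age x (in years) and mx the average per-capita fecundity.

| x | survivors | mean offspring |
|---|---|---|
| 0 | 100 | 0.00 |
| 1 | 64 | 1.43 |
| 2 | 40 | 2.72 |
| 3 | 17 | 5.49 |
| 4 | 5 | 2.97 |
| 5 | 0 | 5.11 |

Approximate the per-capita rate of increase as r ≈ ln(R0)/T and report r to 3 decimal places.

lx = nx/n0 = nx/100: 1, 0.64, 0.4, 0.17, 0.05, 0
R0 = Σ lx·mx = 0 + 0.9152 + 1.088 + 0.9333 + 0.1485 + 0 = 3.085
Σ x·lx·mx = 6.4851; T = 6.4851/3.085 = 2.10214…
r ≈ ln(R0)/T = ln(3.085)/2.10214… = 0.53591… → 0.536

0.536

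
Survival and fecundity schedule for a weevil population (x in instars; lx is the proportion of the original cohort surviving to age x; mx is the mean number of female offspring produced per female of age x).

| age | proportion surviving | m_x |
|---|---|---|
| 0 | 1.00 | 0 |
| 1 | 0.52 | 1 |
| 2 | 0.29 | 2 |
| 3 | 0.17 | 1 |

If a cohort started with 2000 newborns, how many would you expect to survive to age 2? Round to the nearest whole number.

Expected survivors = N0 · l_2 = 2000 × 0.29 = 580 → 580

580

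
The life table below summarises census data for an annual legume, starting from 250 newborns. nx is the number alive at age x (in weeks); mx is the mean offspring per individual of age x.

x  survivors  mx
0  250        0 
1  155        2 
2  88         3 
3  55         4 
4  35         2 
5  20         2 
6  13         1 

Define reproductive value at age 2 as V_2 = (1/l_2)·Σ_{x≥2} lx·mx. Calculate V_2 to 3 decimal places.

6.898

lx = nx/n0 = nx/250: 1, 0.62, 0.352, 0.22, 0.14, 0.08, 0.052
lx·mx for x ≥ 2: 1.056, 0.88, 0.28, 0.16, 0.052 → sum = 2.428
V_2 = 2.428 / l_2 = 2.428 / 0.352 = 6.897727… → 6.898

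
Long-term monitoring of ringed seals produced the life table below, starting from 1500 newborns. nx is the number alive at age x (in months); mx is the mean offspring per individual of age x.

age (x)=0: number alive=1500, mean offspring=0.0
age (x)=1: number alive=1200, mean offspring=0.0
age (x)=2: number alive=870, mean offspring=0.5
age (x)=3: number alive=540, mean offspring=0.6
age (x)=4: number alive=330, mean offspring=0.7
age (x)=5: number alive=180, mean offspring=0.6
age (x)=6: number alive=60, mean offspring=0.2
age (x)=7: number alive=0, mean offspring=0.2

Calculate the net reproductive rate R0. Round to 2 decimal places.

lx = nx/n0 = nx/1500: 1, 0.8, 0.58, 0.36, 0.22, 0.12, 0.04, 0
lx·mx by age: 0, 0, 0.29, 0.216, 0.154, 0.072, 0.008, 0
R0 = Σ lx·mx = 0.74 → 0.74

0.74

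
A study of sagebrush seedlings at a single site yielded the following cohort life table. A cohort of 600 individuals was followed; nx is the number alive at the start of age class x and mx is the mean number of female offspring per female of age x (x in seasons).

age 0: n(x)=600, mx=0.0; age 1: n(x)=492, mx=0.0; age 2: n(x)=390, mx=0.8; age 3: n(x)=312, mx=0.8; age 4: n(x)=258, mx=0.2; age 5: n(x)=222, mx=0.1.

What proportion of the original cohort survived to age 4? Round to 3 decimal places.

0.430

l_4 = n_4/n_0 = 258/600 = 0.43 → 0.430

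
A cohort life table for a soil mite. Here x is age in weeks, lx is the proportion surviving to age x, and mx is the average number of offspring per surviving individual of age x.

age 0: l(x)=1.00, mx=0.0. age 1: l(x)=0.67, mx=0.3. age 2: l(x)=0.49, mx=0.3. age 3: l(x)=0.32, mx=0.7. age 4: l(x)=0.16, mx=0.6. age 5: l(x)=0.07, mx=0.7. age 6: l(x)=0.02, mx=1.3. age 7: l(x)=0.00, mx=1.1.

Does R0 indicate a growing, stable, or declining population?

R0 = Σ lx·mx = 0 + 0.201 + 0.147 + 0.224 + 0.096 + 0.049 + 0.026 + 0 = 0.743
R0 < 1, so the population is declining.

declining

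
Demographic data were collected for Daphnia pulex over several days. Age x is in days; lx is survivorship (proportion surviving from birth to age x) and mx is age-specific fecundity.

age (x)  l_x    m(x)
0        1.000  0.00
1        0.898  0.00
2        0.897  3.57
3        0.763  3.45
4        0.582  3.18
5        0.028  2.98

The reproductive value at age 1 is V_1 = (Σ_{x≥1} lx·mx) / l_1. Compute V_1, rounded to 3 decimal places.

8.651

lx·mx for x ≥ 1: 0, 3.20229, 2.63235, 1.85076, 0.08344 → sum = 7.76884
V_1 = 7.76884 / l_1 = 7.76884 / 0.898 = 8.651269… → 8.651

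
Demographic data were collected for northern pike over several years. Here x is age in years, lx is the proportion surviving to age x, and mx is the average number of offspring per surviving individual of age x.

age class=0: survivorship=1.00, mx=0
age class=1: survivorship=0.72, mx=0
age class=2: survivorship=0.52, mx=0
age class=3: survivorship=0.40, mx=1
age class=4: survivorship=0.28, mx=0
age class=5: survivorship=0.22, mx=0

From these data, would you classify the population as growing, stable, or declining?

R0 = Σ lx·mx = 0 + 0 + 0 + 0.4 + 0 + 0 = 0.4
R0 < 1, so the population is declining.

declining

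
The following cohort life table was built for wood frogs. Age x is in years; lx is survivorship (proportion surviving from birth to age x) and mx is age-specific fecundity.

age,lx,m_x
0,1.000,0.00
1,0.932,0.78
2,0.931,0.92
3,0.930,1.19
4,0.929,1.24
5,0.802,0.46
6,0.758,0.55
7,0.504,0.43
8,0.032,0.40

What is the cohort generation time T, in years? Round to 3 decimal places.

3.363

lx·mx: 0, 0.72696, 0.85652, 1.1067, 1.15196, 0.36892, 0.4169, 0.21672, 0.0128 → R0 = 4.85748
x·lx·mx: 0, 0.72696, 1.71304, 3.3201, 4.60784, 1.8446, 2.5014, 1.51704, 0.1024 → Σ = 16.33338
T = 16.33338 / 4.85748 = 3.362521… → 3.363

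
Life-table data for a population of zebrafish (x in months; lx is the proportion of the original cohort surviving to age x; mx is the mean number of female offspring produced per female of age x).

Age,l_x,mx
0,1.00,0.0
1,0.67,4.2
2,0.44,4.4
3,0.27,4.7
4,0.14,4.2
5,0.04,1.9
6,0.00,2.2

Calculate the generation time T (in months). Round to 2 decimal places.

1.98

lx·mx: 0, 2.814, 1.936, 1.269, 0.588, 0.076, 0 → R0 = 6.683
x·lx·mx: 0, 2.814, 3.872, 3.807, 2.352, 0.38, 0 → Σ = 13.225
T = 13.225 / 6.683 = 1.978902… → 1.98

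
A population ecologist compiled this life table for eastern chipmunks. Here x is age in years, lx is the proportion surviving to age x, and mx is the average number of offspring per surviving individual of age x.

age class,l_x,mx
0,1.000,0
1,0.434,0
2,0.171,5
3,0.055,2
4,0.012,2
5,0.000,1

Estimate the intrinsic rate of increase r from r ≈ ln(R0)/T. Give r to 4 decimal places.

-0.0051

R0 = Σ lx·mx = 0 + 0 + 0.855 + 0.11 + 0.024 + 0 = 0.989
Σ x·lx·mx = 2.136; T = 2.136/0.989 = 2.15976…
r ≈ ln(R0)/T = ln(0.989)/2.15976… = -0.005121… → -0.0051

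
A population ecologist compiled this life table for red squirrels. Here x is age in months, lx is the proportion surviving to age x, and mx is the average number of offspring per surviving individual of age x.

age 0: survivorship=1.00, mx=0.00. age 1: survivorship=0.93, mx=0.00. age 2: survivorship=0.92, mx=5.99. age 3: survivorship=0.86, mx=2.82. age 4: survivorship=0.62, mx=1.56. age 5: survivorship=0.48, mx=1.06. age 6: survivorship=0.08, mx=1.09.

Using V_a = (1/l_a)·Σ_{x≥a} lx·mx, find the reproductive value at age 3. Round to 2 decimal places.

4.64

lx·mx for x ≥ 3: 2.4252, 0.9672, 0.5088, 0.0872 → sum = 3.9884
V_3 = 3.9884 / l_3 = 3.9884 / 0.86 = 4.637674… → 4.64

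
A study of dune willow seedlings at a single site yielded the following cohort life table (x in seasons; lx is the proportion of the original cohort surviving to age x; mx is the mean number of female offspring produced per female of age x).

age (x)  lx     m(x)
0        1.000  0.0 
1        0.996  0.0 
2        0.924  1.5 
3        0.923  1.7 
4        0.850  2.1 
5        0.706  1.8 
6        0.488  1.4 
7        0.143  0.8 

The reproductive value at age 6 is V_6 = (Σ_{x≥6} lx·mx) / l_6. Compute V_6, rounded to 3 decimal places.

1.634

lx·mx for x ≥ 6: 0.6832, 0.1144 → sum = 0.7976
V_6 = 0.7976 / l_6 = 0.7976 / 0.488 = 1.634426… → 1.634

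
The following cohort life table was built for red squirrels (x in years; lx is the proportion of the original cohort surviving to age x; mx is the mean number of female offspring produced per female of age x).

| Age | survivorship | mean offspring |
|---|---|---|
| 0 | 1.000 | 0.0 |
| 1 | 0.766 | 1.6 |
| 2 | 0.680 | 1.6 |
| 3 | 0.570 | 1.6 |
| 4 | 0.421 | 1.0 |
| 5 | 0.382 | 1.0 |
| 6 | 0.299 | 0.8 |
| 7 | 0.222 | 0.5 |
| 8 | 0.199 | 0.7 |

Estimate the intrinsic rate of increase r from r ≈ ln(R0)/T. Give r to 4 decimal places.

0.5218

R0 = Σ lx·mx = 0 + 1.2256 + 1.088 + 0.912 + 0.421 + 0.382 + 0.2392 + 0.111 + 0.1393 = 4.5181
Σ x·lx·mx = 13.0582; T = 13.0582/4.5181 = 2.8902…
r ≈ ln(R0)/T = ln(4.5181)/2.8902… = 0.521795… → 0.5218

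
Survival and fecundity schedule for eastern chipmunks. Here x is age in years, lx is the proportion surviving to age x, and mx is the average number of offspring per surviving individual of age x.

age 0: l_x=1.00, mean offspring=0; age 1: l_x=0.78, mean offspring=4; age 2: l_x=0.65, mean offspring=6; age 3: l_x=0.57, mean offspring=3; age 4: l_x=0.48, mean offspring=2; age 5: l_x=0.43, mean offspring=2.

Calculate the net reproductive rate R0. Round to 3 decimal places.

lx·mx by age: 0, 3.12, 3.9, 1.71, 0.96, 0.86
R0 = Σ lx·mx = 10.55 → 10.550

10.550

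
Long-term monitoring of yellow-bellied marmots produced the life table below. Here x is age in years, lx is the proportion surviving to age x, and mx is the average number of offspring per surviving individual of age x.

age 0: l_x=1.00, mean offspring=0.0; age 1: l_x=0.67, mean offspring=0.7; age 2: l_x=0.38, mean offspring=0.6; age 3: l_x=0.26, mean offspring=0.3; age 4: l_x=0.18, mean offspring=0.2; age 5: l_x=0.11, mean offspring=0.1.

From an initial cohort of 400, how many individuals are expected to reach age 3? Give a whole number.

Expected survivors = N0 · l_3 = 400 × 0.26 = 104 → 104

104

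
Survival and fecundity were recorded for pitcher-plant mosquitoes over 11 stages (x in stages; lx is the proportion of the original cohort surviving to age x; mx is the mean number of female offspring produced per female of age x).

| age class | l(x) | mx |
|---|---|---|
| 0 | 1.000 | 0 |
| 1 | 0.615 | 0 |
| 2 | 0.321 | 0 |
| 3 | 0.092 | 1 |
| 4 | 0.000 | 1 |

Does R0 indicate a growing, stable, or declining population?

declining

R0 = Σ lx·mx = 0 + 0 + 0 + 0.092 + 0 = 0.092
R0 < 1, so the population is declining.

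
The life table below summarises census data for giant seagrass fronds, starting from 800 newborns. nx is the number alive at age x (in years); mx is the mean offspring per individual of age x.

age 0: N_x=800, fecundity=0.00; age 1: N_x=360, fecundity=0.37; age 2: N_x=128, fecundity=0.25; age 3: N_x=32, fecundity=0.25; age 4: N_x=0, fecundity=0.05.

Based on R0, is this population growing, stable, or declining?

declining

lx = nx/n0 = nx/800: 1, 0.45, 0.16, 0.04, 0
R0 = Σ lx·mx = 0 + 0.1665 + 0.04 + 0.01 + 0 = 0.2165
R0 < 1, so the population is declining.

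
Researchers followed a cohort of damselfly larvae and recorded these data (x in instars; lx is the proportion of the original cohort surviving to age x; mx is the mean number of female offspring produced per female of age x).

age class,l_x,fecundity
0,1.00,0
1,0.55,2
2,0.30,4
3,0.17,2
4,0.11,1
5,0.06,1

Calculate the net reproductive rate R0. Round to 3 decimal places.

2.810

lx·mx by age: 0, 1.1, 1.2, 0.34, 0.11, 0.06
R0 = Σ lx·mx = 2.81 → 2.810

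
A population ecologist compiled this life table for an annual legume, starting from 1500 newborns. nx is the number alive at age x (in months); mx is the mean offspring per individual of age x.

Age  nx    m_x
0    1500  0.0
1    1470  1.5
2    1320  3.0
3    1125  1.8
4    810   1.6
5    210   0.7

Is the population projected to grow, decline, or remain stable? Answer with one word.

growing

lx = nx/n0 = nx/1500: 1, 0.98, 0.88, 0.75, 0.54, 0.14
R0 = Σ lx·mx = 0 + 1.47 + 2.64 + 1.35 + 0.864 + 0.098 = 6.422
R0 > 1, so the population is growing.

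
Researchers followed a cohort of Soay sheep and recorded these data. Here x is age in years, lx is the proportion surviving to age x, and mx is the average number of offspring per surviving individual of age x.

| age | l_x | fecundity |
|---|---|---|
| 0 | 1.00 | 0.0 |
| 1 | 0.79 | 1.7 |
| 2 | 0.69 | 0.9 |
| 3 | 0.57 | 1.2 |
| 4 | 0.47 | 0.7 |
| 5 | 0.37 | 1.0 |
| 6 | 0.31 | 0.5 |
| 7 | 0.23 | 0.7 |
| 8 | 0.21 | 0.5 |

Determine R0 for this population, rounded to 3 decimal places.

lx·mx by age: 0, 1.343, 0.621, 0.684, 0.329, 0.37, 0.155, 0.161, 0.105
R0 = Σ lx·mx = 3.768 → 3.768

3.768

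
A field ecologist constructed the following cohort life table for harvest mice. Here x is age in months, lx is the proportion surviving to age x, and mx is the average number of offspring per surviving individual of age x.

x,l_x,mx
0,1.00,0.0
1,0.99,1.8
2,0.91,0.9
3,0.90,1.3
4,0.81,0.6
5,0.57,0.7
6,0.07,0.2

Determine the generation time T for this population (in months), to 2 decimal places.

2.35

lx·mx: 0, 1.782, 0.819, 1.17, 0.486, 0.399, 0.014 → R0 = 4.67
x·lx·mx: 0, 1.782, 1.638, 3.51, 1.944, 1.995, 0.084 → Σ = 10.953
T = 10.953 / 4.67 = 2.345396… → 2.35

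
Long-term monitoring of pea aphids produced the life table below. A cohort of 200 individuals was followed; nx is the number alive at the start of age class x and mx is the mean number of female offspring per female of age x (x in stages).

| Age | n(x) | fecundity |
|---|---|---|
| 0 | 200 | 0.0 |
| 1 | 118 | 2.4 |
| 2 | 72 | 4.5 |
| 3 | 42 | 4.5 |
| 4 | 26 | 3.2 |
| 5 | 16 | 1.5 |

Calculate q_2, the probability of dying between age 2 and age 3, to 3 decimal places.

lx = nx/n0 = nx/200: 1, 0.59, 0.36, 0.21, 0.13, 0.08
q_2 = (l_2 − l_3) / l_2 = (0.36 − 0.21) / 0.36
     = 0.15 / 0.36 = 0.416667… → 0.417

0.417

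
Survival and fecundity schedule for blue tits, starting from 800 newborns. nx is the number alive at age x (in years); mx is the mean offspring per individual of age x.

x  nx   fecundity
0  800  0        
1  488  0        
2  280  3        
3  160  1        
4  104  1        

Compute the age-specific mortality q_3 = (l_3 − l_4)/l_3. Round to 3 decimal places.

lx = nx/n0 = nx/800: 1, 0.61, 0.35, 0.2, 0.13
q_3 = (l_3 − l_4) / l_3 = (0.2 − 0.13) / 0.2
     = 0.07 / 0.2 = 0.35 → 0.350

0.350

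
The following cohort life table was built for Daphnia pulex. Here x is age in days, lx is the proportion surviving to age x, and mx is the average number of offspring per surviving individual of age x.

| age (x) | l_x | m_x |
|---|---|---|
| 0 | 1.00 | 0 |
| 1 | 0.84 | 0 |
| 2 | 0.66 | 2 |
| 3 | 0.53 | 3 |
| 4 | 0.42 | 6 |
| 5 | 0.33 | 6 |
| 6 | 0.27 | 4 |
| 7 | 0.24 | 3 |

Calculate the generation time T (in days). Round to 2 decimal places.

4.22

lx·mx: 0, 0, 1.32, 1.59, 2.52, 1.98, 1.08, 0.72 → R0 = 9.21
x·lx·mx: 0, 0, 2.64, 4.77, 10.08, 9.9, 6.48, 5.04 → Σ = 38.91
T = 38.91 / 9.21 = 4.224756… → 4.22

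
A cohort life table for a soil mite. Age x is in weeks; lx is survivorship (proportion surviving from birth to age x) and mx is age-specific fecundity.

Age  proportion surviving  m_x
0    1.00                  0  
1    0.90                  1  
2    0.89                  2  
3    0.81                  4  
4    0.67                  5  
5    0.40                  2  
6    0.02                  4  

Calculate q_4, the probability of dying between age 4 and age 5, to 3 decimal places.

q_4 = (l_4 − l_5) / l_4 = (0.67 − 0.4) / 0.67
     = 0.27 / 0.67 = 0.402985… → 0.403

0.403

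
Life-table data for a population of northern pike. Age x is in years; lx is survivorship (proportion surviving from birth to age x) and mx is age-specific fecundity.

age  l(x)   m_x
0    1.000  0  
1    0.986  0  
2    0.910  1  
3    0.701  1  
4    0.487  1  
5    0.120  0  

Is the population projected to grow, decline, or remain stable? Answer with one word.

R0 = Σ lx·mx = 0 + 0 + 0.91 + 0.701 + 0.487 + 0 = 2.098
R0 > 1, so the population is growing.

growing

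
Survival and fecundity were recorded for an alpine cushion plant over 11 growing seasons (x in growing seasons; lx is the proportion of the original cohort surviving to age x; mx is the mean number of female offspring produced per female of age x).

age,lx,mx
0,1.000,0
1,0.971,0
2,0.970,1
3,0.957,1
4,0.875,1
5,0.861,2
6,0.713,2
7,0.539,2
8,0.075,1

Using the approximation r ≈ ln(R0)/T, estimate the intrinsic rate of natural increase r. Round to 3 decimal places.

0.414

R0 = Σ lx·mx = 0 + 0 + 0.97 + 0.957 + 0.875 + 1.722 + 1.426 + 1.078 + 0.075 = 7.103
Σ x·lx·mx = 33.623; T = 33.623/7.103 = 4.73363…
r ≈ ln(R0)/T = ln(7.103)/4.73363… = 0.41417… → 0.414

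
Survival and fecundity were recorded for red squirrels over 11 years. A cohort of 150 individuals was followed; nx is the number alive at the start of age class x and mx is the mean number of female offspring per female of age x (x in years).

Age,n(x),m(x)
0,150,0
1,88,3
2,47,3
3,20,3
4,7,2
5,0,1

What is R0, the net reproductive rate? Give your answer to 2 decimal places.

3.19

lx = nx/n0 = nx/150: 1, 0.58667…, 0.31333…, 0.13333…, 0.04667…, 0
lx·mx by age: 0, 1.76…, 0.94…, 0.4…, 0.093333…, 0
R0 = Σ lx·mx = 3.193333… → 3.19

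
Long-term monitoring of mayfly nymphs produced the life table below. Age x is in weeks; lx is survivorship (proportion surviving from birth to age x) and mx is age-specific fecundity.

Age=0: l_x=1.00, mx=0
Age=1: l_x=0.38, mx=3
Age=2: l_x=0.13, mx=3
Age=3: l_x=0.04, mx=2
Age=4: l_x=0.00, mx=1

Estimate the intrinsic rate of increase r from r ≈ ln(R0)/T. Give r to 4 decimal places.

0.3550

R0 = Σ lx·mx = 0 + 1.14 + 0.39 + 0.08 + 0 = 1.61
Σ x·lx·mx = 2.16; T = 2.16/1.61 = 1.34161…
r ≈ ln(R0)/T = ln(1.61)/1.34161… = 0.354971… → 0.3550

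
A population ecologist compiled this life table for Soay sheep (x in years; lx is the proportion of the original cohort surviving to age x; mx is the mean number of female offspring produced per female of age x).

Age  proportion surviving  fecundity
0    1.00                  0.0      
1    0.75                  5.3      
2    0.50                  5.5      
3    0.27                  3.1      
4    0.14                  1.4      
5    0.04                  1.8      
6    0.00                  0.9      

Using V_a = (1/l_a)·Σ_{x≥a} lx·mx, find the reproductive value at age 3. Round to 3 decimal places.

4.093

lx·mx for x ≥ 3: 0.837, 0.196, 0.072, 0 → sum = 1.105
V_3 = 1.105 / l_3 = 1.105 / 0.27 = 4.092593… → 4.093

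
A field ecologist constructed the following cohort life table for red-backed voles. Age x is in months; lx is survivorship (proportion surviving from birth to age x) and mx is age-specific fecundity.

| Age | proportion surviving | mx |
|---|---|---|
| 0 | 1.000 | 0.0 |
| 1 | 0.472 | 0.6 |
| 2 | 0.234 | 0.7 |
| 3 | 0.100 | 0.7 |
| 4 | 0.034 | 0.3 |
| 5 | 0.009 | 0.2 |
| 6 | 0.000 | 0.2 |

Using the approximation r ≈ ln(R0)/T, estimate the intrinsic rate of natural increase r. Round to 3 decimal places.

-0.387

R0 = Σ lx·mx = 0 + 0.2832 + 0.1638 + 0.07 + 0.0102 + 0.0018 + 0 = 0.529
Σ x·lx·mx = 0.8706; T = 0.8706/0.529 = 1.64575…
r ≈ ln(R0)/T = ln(0.529)/1.64575… = -0.38692… → -0.387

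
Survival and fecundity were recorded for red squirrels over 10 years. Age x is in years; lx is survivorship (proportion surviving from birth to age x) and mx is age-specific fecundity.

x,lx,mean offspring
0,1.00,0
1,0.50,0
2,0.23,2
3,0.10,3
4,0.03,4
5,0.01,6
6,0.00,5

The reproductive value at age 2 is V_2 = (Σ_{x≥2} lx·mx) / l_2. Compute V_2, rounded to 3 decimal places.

4.087

lx·mx for x ≥ 2: 0.46, 0.3, 0.12, 0.06, 0 → sum = 0.94
V_2 = 0.94 / l_2 = 0.94 / 0.23 = 4.086957… → 4.087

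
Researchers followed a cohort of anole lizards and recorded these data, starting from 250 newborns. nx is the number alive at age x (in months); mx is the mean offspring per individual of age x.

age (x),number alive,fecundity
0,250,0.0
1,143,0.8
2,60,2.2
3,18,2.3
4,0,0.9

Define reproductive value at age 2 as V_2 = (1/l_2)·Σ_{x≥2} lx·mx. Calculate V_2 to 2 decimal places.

lx = nx/n0 = nx/250: 1, 0.572, 0.24, 0.072, 0
lx·mx for x ≥ 2: 0.528, 0.1656, 0 → sum = 0.6936
V_2 = 0.6936 / l_2 = 0.6936 / 0.24 = 2.89 → 2.89

2.89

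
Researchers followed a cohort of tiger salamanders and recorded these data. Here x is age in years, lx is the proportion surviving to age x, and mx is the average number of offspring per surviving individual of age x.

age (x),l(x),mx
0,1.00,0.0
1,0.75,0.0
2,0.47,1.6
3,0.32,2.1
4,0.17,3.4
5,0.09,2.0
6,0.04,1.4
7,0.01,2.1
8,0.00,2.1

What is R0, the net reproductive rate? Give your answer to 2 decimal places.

lx·mx by age: 0, 0, 0.752, 0.672, 0.578, 0.18, 0.056, 0.021, 0
R0 = Σ lx·mx = 2.259 → 2.26

2.26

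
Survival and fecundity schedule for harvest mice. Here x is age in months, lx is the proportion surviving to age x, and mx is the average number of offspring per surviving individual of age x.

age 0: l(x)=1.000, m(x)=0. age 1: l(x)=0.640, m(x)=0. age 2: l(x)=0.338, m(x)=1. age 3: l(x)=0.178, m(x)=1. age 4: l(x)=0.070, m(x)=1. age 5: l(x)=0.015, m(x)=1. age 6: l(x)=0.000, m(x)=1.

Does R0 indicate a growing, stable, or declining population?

R0 = Σ lx·mx = 0 + 0 + 0.338 + 0.178 + 0.07 + 0.015 + 0 = 0.601
R0 < 1, so the population is declining.

declining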